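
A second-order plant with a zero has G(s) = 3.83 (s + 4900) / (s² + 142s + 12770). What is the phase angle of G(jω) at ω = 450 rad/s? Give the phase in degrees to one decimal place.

∠(j450 + 4900) = arctan(450/4900) = 5.25°
∠[(j450)² + 142(j450) + 12770] = ∠[-1.8973e+05 + j63900] = 161.39°
∠G(j450) = 5.25° − 161.39° = -156.14°

-156.1°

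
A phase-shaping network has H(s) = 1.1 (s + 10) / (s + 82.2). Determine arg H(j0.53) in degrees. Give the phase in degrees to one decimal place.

∠(j0.53 + 10) = arctan(0.53/10) = 3.03°
∠(j0.53 + 82.2) = arctan(0.53/82.2) = 0.37°
∠H(j0.53) = 3.03° − 0.37° = 2.66°

2.7°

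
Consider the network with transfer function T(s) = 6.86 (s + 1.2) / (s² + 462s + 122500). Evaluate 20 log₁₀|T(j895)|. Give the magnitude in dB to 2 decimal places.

|j895 + 1.2| = √(895² + 1.2²) = 895
|(j895)² + 462(j895) + 122500| = |-6.7852e+05 + j4.1349e+05| = 7.946e+05
|T(j895)| = 6.86 × 895 / 7.946e+05 = 0.0077269
20 log₁₀(0.0077269) = -42.240 dB

-42.24 dB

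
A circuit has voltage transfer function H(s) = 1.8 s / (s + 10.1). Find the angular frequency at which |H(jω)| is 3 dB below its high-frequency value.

For a single-pole high-pass, the −3 dB point is at the pole: ω = 10.1 rad/sec.

10.1 rad/sec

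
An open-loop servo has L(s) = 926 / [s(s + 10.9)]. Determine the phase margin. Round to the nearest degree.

20 deg

Gain crossover: |L(jω)| = 1 at ω ≈ 29.5 rad/s.
∠L(j29.5) = −90° − arctan(29.5/10.9) ≈ -159.70°
PM = 180° + (-159.70°) = 20.30°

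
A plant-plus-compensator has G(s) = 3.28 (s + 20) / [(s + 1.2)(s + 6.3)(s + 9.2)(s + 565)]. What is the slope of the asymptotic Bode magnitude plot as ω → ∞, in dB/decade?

-60 dB/decade

With 1 zero and 4 poles, the high-frequency asymptotic slope is 20 × (1 − 4) = -60 dB/decade.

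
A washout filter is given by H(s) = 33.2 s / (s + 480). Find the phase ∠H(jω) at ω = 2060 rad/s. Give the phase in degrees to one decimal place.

13.1°

∠(j2060) = 90.00°
∠(j2060 + 480) = arctan(2060/480) = 76.88°
∠H(j2060) = 90.00° − 76.88° = 13.12°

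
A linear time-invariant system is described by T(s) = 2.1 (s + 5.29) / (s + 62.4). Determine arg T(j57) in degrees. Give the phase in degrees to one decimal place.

∠(j57 + 5.29) = arctan(57/5.29) = 84.70°
∠(j57 + 62.4) = arctan(57/62.4) = 42.41°
∠T(j57) = 84.70° − 42.41° = 42.29°

42.3°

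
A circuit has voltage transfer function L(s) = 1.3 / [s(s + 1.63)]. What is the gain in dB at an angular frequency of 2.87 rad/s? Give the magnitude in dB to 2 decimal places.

-17.25 dB

|j2.87 + 1.63| = √(2.87² + 1.63²) = 3.301
|j2.87| = 2.87
|L(j2.87)| = 1.3 / (3.301 × 2.87) = 0.13724
20 log₁₀(0.13724) = -17.251 dB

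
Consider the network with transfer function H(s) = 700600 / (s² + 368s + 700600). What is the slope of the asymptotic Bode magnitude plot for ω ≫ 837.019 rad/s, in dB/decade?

With 0 zeros and 2 poles, the high-frequency asymptotic slope is 20 × (0 − 2) = -40 dB/decade.

-40 dB/decade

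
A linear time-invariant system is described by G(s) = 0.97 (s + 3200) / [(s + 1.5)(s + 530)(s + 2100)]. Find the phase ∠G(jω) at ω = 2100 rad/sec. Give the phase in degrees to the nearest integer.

-178°

∠(j2100 + 3200) = arctan(2100/3200) = 33.27°
∠(j2100 + 1.5) = arctan(2100/1.5) = 89.96°
∠(j2100 + 530) = arctan(2100/530) = 75.84°
∠(j2100 + 2100) = arctan(2100/2100) = 45.00°
∠G(j2100) = 33.27° − (89.96° + 75.84° + 45.00°) = -177.52°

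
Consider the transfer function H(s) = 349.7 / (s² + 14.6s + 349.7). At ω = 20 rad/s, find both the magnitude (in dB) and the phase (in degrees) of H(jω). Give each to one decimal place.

|H| = 1.4 dB, ∠H = -99.8°

|(j20)² + 14.6(j20) + 349.7| = |-50.3 + j292| = 296.3
|H(j20)| = 349.7 / 296.3 = 1.1802
20 log₁₀(1.1802) = 1.44 dB
∠[(j20)² + 14.6(j20) + 349.7] = ∠[-50.3 + j292] = 99.77°
∠H(j20) = −99.77° = -99.77°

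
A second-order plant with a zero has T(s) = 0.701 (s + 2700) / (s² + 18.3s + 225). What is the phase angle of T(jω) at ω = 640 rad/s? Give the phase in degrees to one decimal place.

-165.0°

∠(j640 + 2700) = arctan(640/2700) = 13.34°
∠[(j640)² + 18.3(j640) + 225] = ∠[-4.0938e+05 + j11712] = 178.36°
∠T(j640) = 13.34° − 178.36° = -165.03°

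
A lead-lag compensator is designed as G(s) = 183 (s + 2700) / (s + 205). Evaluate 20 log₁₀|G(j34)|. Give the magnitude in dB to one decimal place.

67.5 dB

|j34 + 2700| = √(34² + 2700²) = 2700
|j34 + 205| = √(34² + 205²) = 207.8
|G(j34)| = 183 × 2700 / 207.8 = 2378
20 log₁₀(2378) = 67.52 dB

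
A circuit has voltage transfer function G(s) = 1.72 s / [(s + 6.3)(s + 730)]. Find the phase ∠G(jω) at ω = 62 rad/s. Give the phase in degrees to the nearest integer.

1°

∠(j62) = 90.00°
∠(j62 + 6.3) = arctan(62/6.3) = 84.20°
∠(j62 + 730) = arctan(62/730) = 4.85°
∠G(j62) = 90.00° − (84.20° + 4.85°) = 0.95°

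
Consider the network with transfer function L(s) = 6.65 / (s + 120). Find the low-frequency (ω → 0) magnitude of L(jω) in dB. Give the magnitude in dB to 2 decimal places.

-25.13 dB

L(0) = 6.65 / 120 = 0.055417
20 log₁₀(0.055417) = -25.127 dB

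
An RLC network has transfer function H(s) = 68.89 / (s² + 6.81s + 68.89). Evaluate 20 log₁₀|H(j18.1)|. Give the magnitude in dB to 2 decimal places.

-12.38 dB

|(j18.1)² + 6.81(j18.1) + 68.89| = |-258.72 + j123.26| = 286.6
|H(j18.1)| = 68.89 / 286.6 = 0.24038
20 log₁₀(0.24038) = -12.382 dB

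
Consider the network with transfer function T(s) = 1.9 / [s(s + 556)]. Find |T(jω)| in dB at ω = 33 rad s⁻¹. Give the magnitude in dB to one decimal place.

|j33 + 556| = √(33² + 556²) = 557
|j33| = 33
|T(j33)| = 1.9 / (557 × 33) = 0.00010337
20 log₁₀(0.00010337) = -79.71 dB

-79.7 dB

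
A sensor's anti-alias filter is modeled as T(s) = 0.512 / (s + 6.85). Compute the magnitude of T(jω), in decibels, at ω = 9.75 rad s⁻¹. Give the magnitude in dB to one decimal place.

-27.3 dB

|j9.75 + 6.85| = √(9.75² + 6.85²) = 11.92
|T(j9.75)| = 0.512 / 11.92 = 0.042968
20 log₁₀(0.042968) = -27.34 dB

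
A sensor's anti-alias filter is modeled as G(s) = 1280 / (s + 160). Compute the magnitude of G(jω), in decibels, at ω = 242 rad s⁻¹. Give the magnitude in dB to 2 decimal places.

|j242 + 160| = √(242² + 160²) = 290.1
|G(j242)| = 1280 / 290.1 = 4.4121
20 log₁₀(4.4121) = 12.893 dB

12.89 dB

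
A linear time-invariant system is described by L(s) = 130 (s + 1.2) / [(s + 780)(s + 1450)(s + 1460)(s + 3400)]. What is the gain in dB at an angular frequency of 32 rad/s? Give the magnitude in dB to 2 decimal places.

|j32 + 1.2| = √(32² + 1.2²) = 32.02
|j32 + 780| = √(32² + 780²) = 780.7
|j32 + 1450| = √(32² + 1450²) = 1450
|j32 + 1460| = √(32² + 1460²) = 1460
|j32 + 3400| = √(32² + 3400²) = 3400
|L(j32)| = 130 × 32.02 / (780.7 × 1450 × 1460 × 3400) = 7.4047e-10
20 log₁₀(7.4047e-10) = -182.610 dB

-182.61 dB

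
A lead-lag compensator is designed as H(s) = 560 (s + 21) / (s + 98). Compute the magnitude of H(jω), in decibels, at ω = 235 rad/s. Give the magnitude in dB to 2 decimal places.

|j235 + 21| = √(235² + 21²) = 235.9
|j235 + 98| = √(235² + 98²) = 254.6
|H(j235)| = 560 × 235.9 / 254.6 = 518.92
20 log₁₀(518.92) = 54.302 dB

54.30 dB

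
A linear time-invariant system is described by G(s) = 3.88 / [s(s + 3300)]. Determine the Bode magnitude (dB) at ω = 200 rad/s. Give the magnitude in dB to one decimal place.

|j200 + 3300| = √(200² + 3300²) = 3306
|j200| = 200
|G(j200)| = 3.88 / (3306 × 200) = 5.868e-06
20 log₁₀(5.868e-06) = -104.63 dB

-104.6 dB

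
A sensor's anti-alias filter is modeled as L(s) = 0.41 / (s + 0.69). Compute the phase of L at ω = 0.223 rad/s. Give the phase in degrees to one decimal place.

-17.9 deg

∠(j0.223 + 0.69) = arctan(0.223/0.69) = 17.91°
∠L(j0.223) = −17.91° = -17.91°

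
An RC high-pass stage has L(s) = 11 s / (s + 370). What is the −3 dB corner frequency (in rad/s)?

For a single-pole high-pass, the −3 dB point is at the pole: ω = 370 rad/s.

370 rad/s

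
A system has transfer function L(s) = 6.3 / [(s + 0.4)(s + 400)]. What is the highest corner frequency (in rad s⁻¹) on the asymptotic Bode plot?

400 rad s⁻¹

Break frequencies occur at each pole and zero magnitude: 0.4 rad s⁻¹, 400 rad s⁻¹.
The highest is 400 rad s⁻¹.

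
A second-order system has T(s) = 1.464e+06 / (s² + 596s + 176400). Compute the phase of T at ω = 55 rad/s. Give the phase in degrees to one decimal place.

-10.7°

∠[(j55)² + 596(j55) + 176400] = ∠[1.7338e+05 + j32780] = 10.71°
∠T(j55) = −10.71° = -10.71°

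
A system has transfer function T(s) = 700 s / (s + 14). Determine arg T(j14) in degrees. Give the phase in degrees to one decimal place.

∠(j14) = 90.00°
∠(j14 + 14) = arctan(14/14) = 45.00°
∠T(j14) = 90.00° − 45.00° = 45.00°

45.0 deg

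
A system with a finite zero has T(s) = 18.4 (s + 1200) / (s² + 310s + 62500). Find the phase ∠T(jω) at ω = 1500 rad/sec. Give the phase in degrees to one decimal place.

-116.7 deg

∠(j1500 + 1200) = arctan(1500/1200) = 51.34°
∠[(j1500)² + 310(j1500) + 62500] = ∠[-2.1875e+06 + j4.65e+05] = 168.00°
∠T(j1500) = 51.34° − 168.00° = -116.66°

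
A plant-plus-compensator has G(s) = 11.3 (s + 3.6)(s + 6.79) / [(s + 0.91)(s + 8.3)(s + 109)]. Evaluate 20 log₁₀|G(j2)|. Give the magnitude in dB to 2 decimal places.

-15.86 dB

|j2 + 3.6| = √(2² + 3.6²) = 4.118
|j2 + 6.79| = √(2² + 6.79²) = 7.078
|j2 + 0.91| = √(2² + 0.91²) = 2.197
|j2 + 8.3| = √(2² + 8.3²) = 8.538
|j2 + 109| = √(2² + 109²) = 109
|G(j2)| = 11.3 × 4.118 × 7.078 / (2.197 × 8.538 × 109) = 0.16107
20 log₁₀(0.16107) = -15.860 dB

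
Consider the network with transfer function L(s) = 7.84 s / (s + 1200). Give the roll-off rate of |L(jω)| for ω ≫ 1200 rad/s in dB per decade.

0 dB/decade

With 1 zero and 1 pole, the high-frequency asymptotic slope is 20 × (1 − 1) = 0 dB/decade.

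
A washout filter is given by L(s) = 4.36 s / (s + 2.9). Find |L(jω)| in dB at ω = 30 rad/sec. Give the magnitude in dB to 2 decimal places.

|j30| = 30
|j30 + 2.9| = √(30² + 2.9²) = 30.14
|L(j30)| = 4.36 × 30 / 30.14 = 4.3398
20 log₁₀(4.3398) = 12.749 dB

12.75 dB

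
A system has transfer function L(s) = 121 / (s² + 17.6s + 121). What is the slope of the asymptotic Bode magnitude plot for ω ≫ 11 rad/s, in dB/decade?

-40 dB/decade

With 0 zeros and 2 poles, the high-frequency asymptotic slope is 20 × (0 − 2) = -40 dB/decade.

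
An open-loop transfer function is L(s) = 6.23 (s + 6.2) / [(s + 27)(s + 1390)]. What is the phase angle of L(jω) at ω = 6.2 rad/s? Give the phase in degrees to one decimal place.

31.8°

∠(j6.2 + 6.2) = arctan(6.2/6.2) = 45.00°
∠(j6.2 + 27) = arctan(6.2/27) = 12.93°
∠(j6.2 + 1390) = arctan(6.2/1390) = 0.26°
∠L(j6.2) = 45.00° − (12.93° + 0.26°) = 31.81°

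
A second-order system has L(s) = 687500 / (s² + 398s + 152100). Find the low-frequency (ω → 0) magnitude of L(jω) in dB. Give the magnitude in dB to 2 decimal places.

L(0) = 687500 / 152100 = 4.5201
20 log₁₀(4.5201) = 13.103 dB

13.10 dB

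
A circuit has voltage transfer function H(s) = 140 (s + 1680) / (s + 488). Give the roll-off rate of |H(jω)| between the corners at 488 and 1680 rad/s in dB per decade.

-20 dB/decade

In this band the factors already past their corner are: pole at 488; net slope = -20 dB/decade.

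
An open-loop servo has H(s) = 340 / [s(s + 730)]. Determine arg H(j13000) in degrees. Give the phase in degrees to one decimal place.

-176.8°

∠(j13000 + 730) = arctan(13000/730) = 86.79°
∠(j13000) = 90.00°
∠H(j13000) = − (86.79° + 90.00°) = -176.79°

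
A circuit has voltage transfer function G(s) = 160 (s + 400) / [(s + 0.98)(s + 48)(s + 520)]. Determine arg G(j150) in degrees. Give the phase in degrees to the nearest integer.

-157 deg

∠(j150 + 400) = arctan(150/400) = 20.56°
∠(j150 + 0.98) = arctan(150/0.98) = 89.63°
∠(j150 + 48) = arctan(150/48) = 72.26°
∠(j150 + 520) = arctan(150/520) = 16.09°
∠G(j150) = 20.56° − (89.63° + 72.26° + 16.09°) = -157.42°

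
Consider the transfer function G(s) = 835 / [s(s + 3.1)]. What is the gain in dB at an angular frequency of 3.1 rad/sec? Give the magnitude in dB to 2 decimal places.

35.77 dB

|j3.1 + 3.1| = √(3.1² + 3.1²) = 4.384
|j3.1| = 3.1
|G(j3.1)| = 835 / (4.384 × 3.1) = 61.44
20 log₁₀(61.44) = 35.769 dB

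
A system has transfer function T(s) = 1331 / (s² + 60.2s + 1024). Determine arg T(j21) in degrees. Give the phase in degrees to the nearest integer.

-65°

∠[(j21)² + 60.2(j21) + 1024] = ∠[583 + j1264.2] = 65.24°
∠T(j21) = −65.24° = -65.24°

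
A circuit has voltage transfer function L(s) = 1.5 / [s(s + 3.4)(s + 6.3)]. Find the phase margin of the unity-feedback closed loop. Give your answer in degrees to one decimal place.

Gain crossover: |L(jω)| = 1 at ω ≈ 0.07 rad/sec.
∠L(j0.07) = −90° − arctan(0.07/3.4) − arctan(0.07/6.3) ≈ -91.82°
PM = 180° + (-91.82°) = 88.18°

88.2°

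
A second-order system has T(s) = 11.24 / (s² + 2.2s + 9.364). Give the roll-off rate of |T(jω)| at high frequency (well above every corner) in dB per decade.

-40 dB/decade

With 0 zeros and 2 poles, the high-frequency asymptotic slope is 20 × (0 − 2) = -40 dB/decade.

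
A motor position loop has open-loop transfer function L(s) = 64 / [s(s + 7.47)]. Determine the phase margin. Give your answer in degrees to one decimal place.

Gain crossover: |L(jω)| = 1 at ω ≈ 6.47 rad/s.
∠L(j6.47) = −90° − arctan(6.47/7.47) ≈ -130.92°
PM = 180° + (-130.92°) = 49.08°

49.1°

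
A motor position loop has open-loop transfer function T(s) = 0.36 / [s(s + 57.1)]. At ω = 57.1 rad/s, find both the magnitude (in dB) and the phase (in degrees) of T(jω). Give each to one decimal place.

|j57.1 + 57.1| = √(57.1² + 57.1²) = 80.75
|j57.1| = 57.1
|T(j57.1)| = 0.36 / (80.75 × 57.1) = 7.8076e-05
20 log₁₀(7.8076e-05) = -82.15 dB
∠(j57.1 + 57.1) = arctan(57.1/57.1) = 45.00°
∠(j57.1) = 90.00°
∠T(j57.1) = − (45.00° + 90.00°) = -135.00°

|T| = -82.1 dB, ∠T = -135.0°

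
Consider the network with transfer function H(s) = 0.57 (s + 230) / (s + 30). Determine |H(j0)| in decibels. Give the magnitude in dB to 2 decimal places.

H(0) = 0.57 × 230 / 30 = 4.37
20 log₁₀(4.37) = 12.810 dB

12.81 dB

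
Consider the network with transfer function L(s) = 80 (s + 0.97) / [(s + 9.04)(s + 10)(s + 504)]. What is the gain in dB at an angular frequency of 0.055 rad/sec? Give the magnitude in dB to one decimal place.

|j0.055 + 0.97| = √(0.055² + 0.97²) = 0.9716
|j0.055 + 9.04| = √(0.055² + 9.04²) = 9.04
|j0.055 + 10| = √(0.055² + 10²) = 10
|j0.055 + 504| = √(0.055² + 504²) = 504
|L(j0.055)| = 80 × 0.9716 / (9.04 × 10 × 504) = 0.0017059
20 log₁₀(0.0017059) = -55.36 dB

-55.4 dB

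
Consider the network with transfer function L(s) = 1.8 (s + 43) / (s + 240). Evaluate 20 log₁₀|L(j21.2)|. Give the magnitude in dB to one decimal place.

-8.9 dB

|j21.2 + 43| = √(21.2² + 43²) = 47.94
|j21.2 + 240| = √(21.2² + 240²) = 240.9
|L(j21.2)| = 1.8 × 47.94 / 240.9 = 0.35817
20 log₁₀(0.35817) = -8.92 dB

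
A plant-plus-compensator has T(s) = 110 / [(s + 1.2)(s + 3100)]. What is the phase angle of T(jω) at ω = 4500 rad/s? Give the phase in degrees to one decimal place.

∠(j4500 + 1.2) = arctan(4500/1.2) = 89.98°
∠(j4500 + 3100) = arctan(4500/3100) = 55.44°
∠T(j4500) = − (89.98° + 55.44°) = -145.42°

-145.4°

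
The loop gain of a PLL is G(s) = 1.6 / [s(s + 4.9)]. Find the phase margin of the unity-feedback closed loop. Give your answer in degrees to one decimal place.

Gain crossover: |G(jω)| = 1 at ω ≈ 0.326 rad/sec.
∠G(j0.326) = −90° − arctan(0.326/4.9) ≈ -93.80°
PM = 180° + (-93.80°) = 86.20°

86.2°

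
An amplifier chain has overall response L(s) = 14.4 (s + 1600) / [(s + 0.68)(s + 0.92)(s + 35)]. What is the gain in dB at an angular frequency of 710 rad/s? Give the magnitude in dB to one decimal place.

-83.1 dB

|j710 + 1600| = √(710² + 1600²) = 1750
|j710 + 0.68| = √(710² + 0.68²) = 710
|j710 + 0.92| = √(710² + 0.92²) = 710
|j710 + 35| = √(710² + 35²) = 710.9
|L(j710)| = 14.4 × 1750 / (710 × 710 × 710.9) = 7.0341e-05
20 log₁₀(7.0341e-05) = -83.06 dB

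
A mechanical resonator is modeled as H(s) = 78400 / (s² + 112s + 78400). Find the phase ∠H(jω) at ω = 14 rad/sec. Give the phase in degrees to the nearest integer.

∠[(j14)² + 112(j14) + 78400] = ∠[78204 + j1568] = 1.15°
∠H(j14) = −1.15° = -1.15°

-1°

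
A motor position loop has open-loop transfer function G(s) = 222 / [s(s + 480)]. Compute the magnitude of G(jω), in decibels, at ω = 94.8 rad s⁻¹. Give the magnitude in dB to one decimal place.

|j94.8 + 480| = √(94.8² + 480²) = 489.3
|j94.8| = 94.8
|G(j94.8)| = 222 / (489.3 × 94.8) = 0.0047862
20 log₁₀(0.0047862) = -46.40 dB

-46.4 dB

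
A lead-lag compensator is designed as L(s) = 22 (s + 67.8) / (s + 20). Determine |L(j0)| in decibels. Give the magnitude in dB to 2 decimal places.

L(0) = 22 × 67.8 / 20 = 74.58
20 log₁₀(74.58) = 37.452 dB

37.45 dB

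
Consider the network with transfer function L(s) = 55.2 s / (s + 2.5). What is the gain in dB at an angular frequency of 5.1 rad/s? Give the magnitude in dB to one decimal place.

33.9 dB

|j5.1| = 5.1
|j5.1 + 2.5| = √(5.1² + 2.5²) = 5.68
|L(j5.1)| = 55.2 × 5.1 / 5.68 = 49.565
20 log₁₀(49.565) = 33.90 dB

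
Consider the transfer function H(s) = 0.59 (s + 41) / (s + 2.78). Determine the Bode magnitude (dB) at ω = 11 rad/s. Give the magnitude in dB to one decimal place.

|j11 + 41| = √(11² + 41²) = 42.45
|j11 + 2.78| = √(11² + 2.78²) = 11.35
|H(j11)| = 0.59 × 42.45 / 11.35 = 2.2075
20 log₁₀(2.2075) = 6.88 dB

6.9 dB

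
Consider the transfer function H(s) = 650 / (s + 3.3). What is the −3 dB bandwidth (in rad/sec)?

For a single-pole low-pass, the −3 dB point is at the pole: ω = 3.3 rad/sec.

3.3 rad/sec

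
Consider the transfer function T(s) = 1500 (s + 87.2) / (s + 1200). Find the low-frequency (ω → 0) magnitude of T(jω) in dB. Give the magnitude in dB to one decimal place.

40.7 dB

T(0) = 1500 × 87.2 / 1200 = 109
20 log₁₀(109) = 40.75 dB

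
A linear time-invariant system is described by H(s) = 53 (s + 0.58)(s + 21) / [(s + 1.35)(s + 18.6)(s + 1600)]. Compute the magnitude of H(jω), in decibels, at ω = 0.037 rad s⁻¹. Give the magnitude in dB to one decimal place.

-35.9 dB

|j0.037 + 0.58| = √(0.037² + 0.58²) = 0.5812
|j0.037 + 21| = √(0.037² + 21²) = 21
|j0.037 + 1.35| = √(0.037² + 1.35²) = 1.351
|j0.037 + 18.6| = √(0.037² + 18.6²) = 18.6
|j0.037 + 1600| = √(0.037² + 1600²) = 1600
|H(j0.037)| = 53 × 0.5812 × 21 / (1.351 × 18.6 × 1600) = 0.016094
20 log₁₀(0.016094) = -35.87 dB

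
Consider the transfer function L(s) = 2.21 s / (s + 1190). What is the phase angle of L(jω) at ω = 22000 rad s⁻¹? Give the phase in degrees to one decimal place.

∠(j22000) = 90.00°
∠(j22000 + 1190) = arctan(22000/1190) = 86.90°
∠L(j22000) = 90.00° − 86.90° = 3.10°

3.1°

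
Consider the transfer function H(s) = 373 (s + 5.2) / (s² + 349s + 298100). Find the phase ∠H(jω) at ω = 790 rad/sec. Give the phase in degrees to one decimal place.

∠(j790 + 5.2) = arctan(790/5.2) = 89.62°
∠[(j790)² + 349(j790) + 298100] = ∠[-3.26e+05 + j2.7571e+05] = 139.78°
∠H(j790) = 89.62° − 139.78° = -50.15°

-50.2 deg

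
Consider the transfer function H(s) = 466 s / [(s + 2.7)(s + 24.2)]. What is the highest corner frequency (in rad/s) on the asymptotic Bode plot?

Break frequencies occur at each pole and zero magnitude: 2.7 rad/s, 24.2 rad/s.
The highest is 24.2 rad/s.

24.2 rad/s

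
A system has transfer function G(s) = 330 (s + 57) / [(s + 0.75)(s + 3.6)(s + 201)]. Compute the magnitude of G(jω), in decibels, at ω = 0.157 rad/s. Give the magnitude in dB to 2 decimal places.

30.60 dB

|j0.157 + 57| = √(0.157² + 57²) = 57
|j0.157 + 0.75| = √(0.157² + 0.75²) = 0.7663
|j0.157 + 3.6| = √(0.157² + 3.6²) = 3.603
|j0.157 + 201| = √(0.157² + 201²) = 201
|G(j0.157)| = 330 × 57 / (0.7663 × 3.603 × 201) = 33.893
20 log₁₀(33.893) = 30.602 dB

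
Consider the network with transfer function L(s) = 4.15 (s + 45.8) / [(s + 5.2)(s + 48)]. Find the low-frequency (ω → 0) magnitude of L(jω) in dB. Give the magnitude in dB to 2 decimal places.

-2.37 dB

L(0) = 4.15 × 45.8 / (5.2 × 48) = 0.7615
20 log₁₀(0.7615) = -2.367 dB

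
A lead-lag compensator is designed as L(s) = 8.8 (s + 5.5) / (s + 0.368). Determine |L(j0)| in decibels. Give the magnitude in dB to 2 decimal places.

L(0) = 8.8 × 5.5 / 0.368 = 131.52
20 log₁₀(131.52) = 42.380 dB

42.38 dB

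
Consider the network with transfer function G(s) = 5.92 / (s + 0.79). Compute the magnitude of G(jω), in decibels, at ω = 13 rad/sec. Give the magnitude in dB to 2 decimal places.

|j13 + 0.79| = √(13² + 0.79²) = 13.02
|G(j13)| = 5.92 / 13.02 = 0.45455
20 log₁₀(0.45455) = -6.848 dB

-6.85 dB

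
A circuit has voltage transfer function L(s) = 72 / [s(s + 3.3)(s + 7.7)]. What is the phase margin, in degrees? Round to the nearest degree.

39°

Gain crossover: |L(jω)| = 1 at ω ≈ 2.25 rad/s.
∠L(j2.25) = −90° − arctan(2.25/3.3) − arctan(2.25/7.7) ≈ -140.54°
PM = 180° + (-140.54°) = 39.46°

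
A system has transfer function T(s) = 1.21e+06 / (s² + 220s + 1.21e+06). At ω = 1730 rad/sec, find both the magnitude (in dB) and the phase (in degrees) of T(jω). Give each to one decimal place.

|T| = -3.6 dB, ∠T = -167.9 deg

|(j1730)² + 220(j1730) + 1.21e+06| = |-1.7829e+06 + j3.806e+05| = 1.823e+06
|T(j1730)| = 1.21e+06 / 1.823e+06 = 0.66372
20 log₁₀(0.66372) = -3.56 dB
∠[(j1730)² + 220(j1730) + 1.21e+06] = ∠[-1.7829e+06 + j3.806e+05] = 167.95°
∠T(j1730) = −167.95° = -167.95°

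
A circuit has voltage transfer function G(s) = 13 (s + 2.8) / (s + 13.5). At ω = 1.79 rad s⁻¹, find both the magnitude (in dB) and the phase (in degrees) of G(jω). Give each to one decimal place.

|j1.79 + 2.8| = √(1.79² + 2.8²) = 3.323
|j1.79 + 13.5| = √(1.79² + 13.5²) = 13.62
|G(j1.79)| = 13 × 3.323 / 13.62 = 3.1724
20 log₁₀(3.1724) = 10.03 dB
∠(j1.79 + 2.8) = arctan(1.79/2.8) = 32.59°
∠(j1.79 + 13.5) = arctan(1.79/13.5) = 7.55°
∠G(j1.79) = 32.59° − 7.55° = 25.04°

|G| = 10.0 dB, ∠G = 25.0°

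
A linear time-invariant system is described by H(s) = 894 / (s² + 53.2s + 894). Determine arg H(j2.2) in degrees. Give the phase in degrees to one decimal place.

-7.5°

∠[(j2.2)² + 53.2(j2.2) + 894] = ∠[889.16 + j117.04] = 7.50°
∠H(j2.2) = −7.50° = -7.50°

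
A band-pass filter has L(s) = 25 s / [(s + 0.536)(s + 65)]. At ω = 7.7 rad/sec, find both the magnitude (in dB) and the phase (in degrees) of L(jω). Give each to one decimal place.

|j7.7| = 7.7
|j7.7 + 0.536| = √(7.7² + 0.536²) = 7.719
|j7.7 + 65| = √(7.7² + 65²) = 65.45
|L(j7.7)| = 25 × 7.7 / (7.719 × 65.45) = 0.38102
20 log₁₀(0.38102) = -8.38 dB
∠(j7.7) = 90.00°
∠(j7.7 + 0.536) = arctan(7.7/0.536) = 86.02°
∠(j7.7 + 65) = arctan(7.7/65) = 6.76°
∠L(j7.7) = 90.00° − (86.02° + 6.76°) = -2.77°

|L| = -8.4 dB, ∠L = -2.8 deg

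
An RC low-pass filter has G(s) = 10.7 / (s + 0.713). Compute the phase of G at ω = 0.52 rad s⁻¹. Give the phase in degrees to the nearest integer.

∠(j0.52 + 0.713) = arctan(0.52/0.713) = 36.10°
∠G(j0.52) = −36.10° = -36.10°

-36°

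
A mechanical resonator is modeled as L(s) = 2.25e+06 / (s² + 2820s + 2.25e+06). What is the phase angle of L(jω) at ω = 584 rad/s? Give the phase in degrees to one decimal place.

∠[(j584)² + 2820(j584) + 2.25e+06] = ∠[1.9089e+06 + j1.6469e+06] = 40.78°
∠L(j584) = −40.78° = -40.78°

-40.8 deg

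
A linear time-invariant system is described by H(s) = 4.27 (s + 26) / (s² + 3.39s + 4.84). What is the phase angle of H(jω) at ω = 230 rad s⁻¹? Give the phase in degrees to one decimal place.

∠(j230 + 26) = arctan(230/26) = 83.55°
∠[(j230)² + 3.39(j230) + 4.84] = ∠[-52895 + j779.7] = 179.16°
∠H(j230) = 83.55° − 179.16° = -95.61°

-95.6°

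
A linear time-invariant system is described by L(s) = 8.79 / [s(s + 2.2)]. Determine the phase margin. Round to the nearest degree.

40°

Gain crossover: |L(jω)| = 1 at ω ≈ 2.59 rad/sec.
∠L(j2.59) = −90° − arctan(2.59/2.2) ≈ -139.63°
PM = 180° + (-139.63°) = 40.37°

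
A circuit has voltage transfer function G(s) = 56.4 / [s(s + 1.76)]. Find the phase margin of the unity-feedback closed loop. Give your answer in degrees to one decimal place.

13.4°

Gain crossover: |G(jω)| = 1 at ω ≈ 7.41 rad/s.
∠G(j7.41) = −90° − arctan(7.41/1.76) ≈ -166.63°
PM = 180° + (-166.63°) = 13.37°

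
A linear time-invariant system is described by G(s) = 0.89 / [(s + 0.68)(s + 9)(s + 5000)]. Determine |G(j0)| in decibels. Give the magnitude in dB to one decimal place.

-90.7 dB

G(0) = 0.89 / (0.68 × 9 × 5000) = 2.9085e-05
20 log₁₀(2.9085e-05) = -90.73 dB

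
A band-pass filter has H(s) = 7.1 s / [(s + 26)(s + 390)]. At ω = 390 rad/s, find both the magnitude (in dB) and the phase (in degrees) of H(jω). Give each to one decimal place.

|H| = -37.8 dB, ∠H = -41.2°

|j390| = 390
|j390 + 26| = √(390² + 26²) = 390.9
|j390 + 390| = √(390² + 390²) = 551.5
|H(j390)| = 7.1 × 390 / (390.9 × 551.5) = 0.012844
20 log₁₀(0.012844) = -37.83 dB
∠(j390) = 90.00°
∠(j390 + 26) = arctan(390/26) = 86.19°
∠(j390 + 390) = arctan(390/390) = 45.00°
∠H(j390) = 90.00° − (86.19° + 45.00°) = -41.19°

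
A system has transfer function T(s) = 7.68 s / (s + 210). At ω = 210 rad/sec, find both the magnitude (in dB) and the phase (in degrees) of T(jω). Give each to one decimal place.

|T| = 14.7 dB, ∠T = 45.0°

|j210| = 210
|j210 + 210| = √(210² + 210²) = 297
|T(j210)| = 7.68 × 210 / 297 = 5.4306
20 log₁₀(5.4306) = 14.70 dB
∠(j210) = 90.00°
∠(j210 + 210) = arctan(210/210) = 45.00°
∠T(j210) = 90.00° − 45.00° = 45.00°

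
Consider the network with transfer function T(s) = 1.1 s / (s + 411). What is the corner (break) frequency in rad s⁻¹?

The single real pole at s = −411 gives a corner at ω = 411 rad s⁻¹.

411 rad s⁻¹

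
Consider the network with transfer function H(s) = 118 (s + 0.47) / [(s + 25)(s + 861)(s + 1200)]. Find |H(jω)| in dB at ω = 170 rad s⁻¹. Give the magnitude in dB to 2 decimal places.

-79.19 dB

|j170 + 0.47| = √(170² + 0.47²) = 170
|j170 + 25| = √(170² + 25²) = 171.8
|j170 + 861| = √(170² + 861²) = 877.6
|j170 + 1200| = √(170² + 1200²) = 1212
|H(j170)| = 118 × 170 / (171.8 × 877.6 × 1212) = 0.00010976
20 log₁₀(0.00010976) = -79.191 dB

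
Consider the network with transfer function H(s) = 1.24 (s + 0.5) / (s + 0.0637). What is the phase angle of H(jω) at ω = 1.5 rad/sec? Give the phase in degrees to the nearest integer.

∠(j1.5 + 0.5) = arctan(1.5/0.5) = 71.57°
∠(j1.5 + 0.0637) = arctan(1.5/0.0637) = 87.57°
∠H(j1.5) = 71.57° − 87.57° = -16.00°

-16 deg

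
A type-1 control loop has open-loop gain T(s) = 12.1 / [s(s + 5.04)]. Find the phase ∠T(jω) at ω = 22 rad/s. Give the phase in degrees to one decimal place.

∠(j22 + 5.04) = arctan(22/5.04) = 77.10°
∠(j22) = 90.00°
∠T(j22) = − (77.10° + 90.00°) = -167.10°

-167.1°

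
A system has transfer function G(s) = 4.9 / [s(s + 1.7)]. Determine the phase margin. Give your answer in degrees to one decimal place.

41.6°

Gain crossover: |G(jω)| = 1 at ω ≈ 1.91 rad/sec.
∠G(j1.91) = −90° − arctan(1.91/1.7) ≈ -138.39°
PM = 180° + (-138.39°) = 41.61°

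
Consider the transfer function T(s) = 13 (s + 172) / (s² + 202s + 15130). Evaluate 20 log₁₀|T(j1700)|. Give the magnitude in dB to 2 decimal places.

-42.30 dB

|j1700 + 172| = √(1700² + 172²) = 1709
|(j1700)² + 202(j1700) + 15130| = |-2.8749e+06 + j3.434e+05| = 2.895e+06
|T(j1700)| = 13 × 1709 / 2.895e+06 = 0.007672
20 log₁₀(0.007672) = -42.302 dB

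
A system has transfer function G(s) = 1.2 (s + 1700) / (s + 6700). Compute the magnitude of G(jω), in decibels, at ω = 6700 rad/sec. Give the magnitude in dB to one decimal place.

-1.2 dB

|j6700 + 1700| = √(6700² + 1700²) = 6912
|j6700 + 6700| = √(6700² + 6700²) = 9475
|G(j6700)| = 1.2 × 6912 / 9475 = 0.87542
20 log₁₀(0.87542) = -1.16 dB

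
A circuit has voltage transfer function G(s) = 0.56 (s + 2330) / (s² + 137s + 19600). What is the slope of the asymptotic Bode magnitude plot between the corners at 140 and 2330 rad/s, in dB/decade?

-40 dB/decade

In this band the factors already past their corner are: complex pole pair at ωₙ ≈ 140; net slope = -40 dB/decade.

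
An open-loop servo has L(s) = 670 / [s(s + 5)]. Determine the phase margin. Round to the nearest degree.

Gain crossover: |L(jω)| = 1 at ω ≈ 25.6 rad/sec.
∠L(j25.6) = −90° − arctan(25.6/5) ≈ -168.97°
PM = 180° + (-168.97°) = 11.03°

11°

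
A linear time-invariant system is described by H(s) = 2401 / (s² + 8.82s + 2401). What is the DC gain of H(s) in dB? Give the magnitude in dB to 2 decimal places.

0.00 dB

H(0) = 2401 / 2401 = 1
20 log₁₀(1) = 0.000 dB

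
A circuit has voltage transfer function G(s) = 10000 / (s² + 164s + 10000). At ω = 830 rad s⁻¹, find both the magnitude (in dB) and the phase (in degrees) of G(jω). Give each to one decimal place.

|(j830)² + 164(j830) + 10000| = |-6.789e+05 + j1.3612e+05| = 6.924e+05
|G(j830)| = 10000 / 6.924e+05 = 0.014442
20 log₁₀(0.014442) = -36.81 dB
∠[(j830)² + 164(j830) + 10000] = ∠[-6.789e+05 + j1.3612e+05] = 168.66°
∠G(j830) = −168.66° = -168.66°

|G| = -36.8 dB, ∠G = -168.7°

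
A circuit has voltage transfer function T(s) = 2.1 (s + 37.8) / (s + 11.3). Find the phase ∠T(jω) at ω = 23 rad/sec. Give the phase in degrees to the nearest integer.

-33 deg

∠(j23 + 37.8) = arctan(23/37.8) = 31.32°
∠(j23 + 11.3) = arctan(23/11.3) = 63.83°
∠T(j23) = 31.32° − 63.83° = -32.52°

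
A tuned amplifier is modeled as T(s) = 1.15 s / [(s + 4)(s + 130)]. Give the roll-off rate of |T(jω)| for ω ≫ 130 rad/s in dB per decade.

With 1 zero and 2 poles, the high-frequency asymptotic slope is 20 × (1 − 2) = -20 dB/decade.

-20 dB/decade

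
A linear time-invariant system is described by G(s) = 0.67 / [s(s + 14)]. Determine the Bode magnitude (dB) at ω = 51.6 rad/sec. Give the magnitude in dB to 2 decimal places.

-72.29 dB

|j51.6 + 14| = √(51.6² + 14²) = 53.47
|j51.6| = 51.6
|G(j51.6)| = 0.67 / (53.47 × 51.6) = 0.00024286
20 log₁₀(0.00024286) = -72.293 dB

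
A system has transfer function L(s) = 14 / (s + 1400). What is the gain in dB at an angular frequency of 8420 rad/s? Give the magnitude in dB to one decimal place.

|j8420 + 1400| = √(8420² + 1400²) = 8536
|L(j8420)| = 14 / 8536 = 0.0016402
20 log₁₀(0.0016402) = -55.70 dB

-55.7 dB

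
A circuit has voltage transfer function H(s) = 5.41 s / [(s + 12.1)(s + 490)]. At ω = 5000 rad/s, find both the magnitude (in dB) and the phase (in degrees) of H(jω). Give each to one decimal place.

|j5000| = 5000
|j5000 + 12.1| = √(5000² + 12.1²) = 5000
|j5000 + 490| = √(5000² + 490²) = 5024
|H(j5000)| = 5.41 × 5000 / (5000 × 5024) = 0.0010768
20 log₁₀(0.0010768) = -59.36 dB
∠(j5000) = 90.00°
∠(j5000 + 12.1) = arctan(5000/12.1) = 89.86°
∠(j5000 + 490) = arctan(5000/490) = 84.40°
∠H(j5000) = 90.00° − (89.86° + 84.40°) = -84.26°

|H| = -59.4 dB, ∠H = -84.3°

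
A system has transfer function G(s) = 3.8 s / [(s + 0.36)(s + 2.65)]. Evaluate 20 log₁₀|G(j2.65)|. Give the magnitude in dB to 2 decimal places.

|j2.65| = 2.65
|j2.65 + 0.36| = √(2.65² + 0.36²) = 2.674
|j2.65 + 2.65| = √(2.65² + 2.65²) = 3.748
|G(j2.65)| = 3.8 × 2.65 / (2.674 × 3.748) = 1.0047
20 log₁₀(1.0047) = 0.041 dB

0.04 dB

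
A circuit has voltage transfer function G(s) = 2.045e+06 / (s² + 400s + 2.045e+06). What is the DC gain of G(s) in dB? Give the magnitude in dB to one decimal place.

G(0) = 2.045e+06 / 2.045e+06 = 1
20 log₁₀(1) = 0.00 dB

0.0 dB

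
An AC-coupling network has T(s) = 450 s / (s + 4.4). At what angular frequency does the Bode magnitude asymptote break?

The single real pole at s = −4.4 gives a corner at ω = 4.4 rad/sec.

4.4 rad/sec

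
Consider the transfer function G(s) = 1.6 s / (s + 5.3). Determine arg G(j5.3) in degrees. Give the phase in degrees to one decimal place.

∠(j5.3) = 90.00°
∠(j5.3 + 5.3) = arctan(5.3/5.3) = 45.00°
∠G(j5.3) = 90.00° − 45.00° = 45.00°

45.0°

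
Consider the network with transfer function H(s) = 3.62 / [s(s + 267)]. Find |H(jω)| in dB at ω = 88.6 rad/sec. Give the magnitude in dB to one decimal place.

-76.8 dB

|j88.6 + 267| = √(88.6² + 267²) = 281.3
|j88.6| = 88.6
|H(j88.6)| = 3.62 / (281.3 × 88.6) = 0.00014524
20 log₁₀(0.00014524) = -76.76 dB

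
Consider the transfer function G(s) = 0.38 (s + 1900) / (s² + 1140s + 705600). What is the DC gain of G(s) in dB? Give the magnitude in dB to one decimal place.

-59.8 dB

G(0) = 0.38 × 1900 / 705600 = 0.0010232
20 log₁₀(0.0010232) = -59.80 dB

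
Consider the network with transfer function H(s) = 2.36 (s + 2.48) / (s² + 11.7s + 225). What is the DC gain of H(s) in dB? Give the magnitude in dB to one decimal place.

H(0) = 2.36 × 2.48 / 225 = 0.026012
20 log₁₀(0.026012) = -31.70 dB

-31.7 dB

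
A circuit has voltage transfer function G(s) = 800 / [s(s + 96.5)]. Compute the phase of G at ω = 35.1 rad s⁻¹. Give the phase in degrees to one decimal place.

∠(j35.1 + 96.5) = arctan(35.1/96.5) = 19.99°
∠(j35.1) = 90.00°
∠G(j35.1) = − (19.99° + 90.00°) = -109.99°

-110.0°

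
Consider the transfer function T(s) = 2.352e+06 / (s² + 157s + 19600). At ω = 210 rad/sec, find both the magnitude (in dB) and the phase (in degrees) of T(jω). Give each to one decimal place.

|(j210)² + 157(j210) + 19600| = |-24500 + j32970| = 4.108e+04
|T(j210)| = 2.352e+06 / 4.108e+04 = 57.259
20 log₁₀(57.259) = 35.16 dB
∠[(j210)² + 157(j210) + 19600] = ∠[-24500 + j32970] = 126.62°
∠T(j210) = −126.62° = -126.62°

|T| = 35.2 dB, ∠T = -126.6 deg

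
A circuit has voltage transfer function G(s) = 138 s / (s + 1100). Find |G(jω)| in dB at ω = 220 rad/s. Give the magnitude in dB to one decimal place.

|j220| = 220
|j220 + 1100| = √(220² + 1100²) = 1122
|G(j220)| = 138 × 220 / 1122 = 27.064
20 log₁₀(27.064) = 28.65 dB

28.6 dB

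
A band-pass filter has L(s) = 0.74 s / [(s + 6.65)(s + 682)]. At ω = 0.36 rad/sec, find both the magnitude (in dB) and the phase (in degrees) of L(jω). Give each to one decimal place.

|j0.36| = 0.36
|j0.36 + 6.65| = √(0.36² + 6.65²) = 6.66
|j0.36 + 682| = √(0.36² + 682²) = 682
|L(j0.36)| = 0.74 × 0.36 / (6.66 × 682) = 5.8653e-05
20 log₁₀(5.8653e-05) = -84.63 dB
∠(j0.36) = 90.00°
∠(j0.36 + 6.65) = arctan(0.36/6.65) = 3.10°
∠(j0.36 + 682) = arctan(0.36/682) = 0.03°
∠L(j0.36) = 90.00° − (3.10° + 0.03°) = 86.87°

|L| = -84.6 dB, ∠L = 86.9 deg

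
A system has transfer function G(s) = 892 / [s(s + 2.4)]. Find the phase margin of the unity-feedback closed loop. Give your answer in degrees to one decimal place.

4.6°

Gain crossover: |G(jω)| = 1 at ω ≈ 29.8 rad/s.
∠G(j29.8) = −90° − arctan(29.8/2.4) ≈ -175.40°
PM = 180° + (-175.40°) = 4.60°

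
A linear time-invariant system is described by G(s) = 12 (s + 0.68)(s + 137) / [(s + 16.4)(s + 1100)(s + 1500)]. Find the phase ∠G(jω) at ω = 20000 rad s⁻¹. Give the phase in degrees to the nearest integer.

-83 deg

∠(j20000 + 0.68) = arctan(20000/0.68) = 90.00°
∠(j20000 + 137) = arctan(20000/137) = 89.61°
∠(j20000 + 16.4) = arctan(20000/16.4) = 89.95°
∠(j20000 + 1100) = arctan(20000/1100) = 86.85°
∠(j20000 + 1500) = arctan(20000/1500) = 85.71°
∠G(j20000) = 90.00° + 89.61° − (89.95° + 86.85° + 85.71°) = -82.91°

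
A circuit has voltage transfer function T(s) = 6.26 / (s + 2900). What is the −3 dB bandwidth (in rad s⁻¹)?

For a single-pole low-pass, the −3 dB point is at the pole: ω = 2900 rad s⁻¹.

2900 rad s⁻¹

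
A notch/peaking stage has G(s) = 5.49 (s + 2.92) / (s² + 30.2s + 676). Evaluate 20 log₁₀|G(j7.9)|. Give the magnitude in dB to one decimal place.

|j7.9 + 2.92| = √(7.9² + 2.92²) = 8.422
|(j7.9)² + 30.2(j7.9) + 676| = |613.59 + j238.58| = 658.3
|G(j7.9)| = 5.49 × 8.422 / 658.3 = 0.070235
20 log₁₀(0.070235) = -23.07 dB

-23.1 dB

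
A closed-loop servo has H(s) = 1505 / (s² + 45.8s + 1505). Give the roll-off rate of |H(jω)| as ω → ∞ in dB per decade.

-40 dB/decade

With 0 zeros and 2 poles, the high-frequency asymptotic slope is 20 × (0 − 2) = -40 dB/decade.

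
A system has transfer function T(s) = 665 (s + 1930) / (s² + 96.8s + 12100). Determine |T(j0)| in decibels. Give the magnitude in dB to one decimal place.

T(0) = 665 × 1930 / 12100 = 106.07
20 log₁₀(106.07) = 40.51 dB

40.5 dB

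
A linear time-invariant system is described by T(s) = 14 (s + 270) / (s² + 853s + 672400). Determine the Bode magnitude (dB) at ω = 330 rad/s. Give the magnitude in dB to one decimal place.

-40.5 dB

|j330 + 270| = √(330² + 270²) = 426.4
|(j330)² + 853(j330) + 672400| = |5.635e+05 + j2.8149e+05| = 6.299e+05
|T(j330)| = 14 × 426.4 / 6.299e+05 = 0.0094767
20 log₁₀(0.0094767) = -40.47 dB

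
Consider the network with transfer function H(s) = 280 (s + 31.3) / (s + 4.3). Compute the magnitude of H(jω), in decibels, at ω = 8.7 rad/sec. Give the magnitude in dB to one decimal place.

|j8.7 + 31.3| = √(8.7² + 31.3²) = 32.49
|j8.7 + 4.3| = √(8.7² + 4.3²) = 9.705
|H(j8.7)| = 280 × 32.49 / 9.705 = 937.31
20 log₁₀(937.31) = 59.44 dB

59.4 dB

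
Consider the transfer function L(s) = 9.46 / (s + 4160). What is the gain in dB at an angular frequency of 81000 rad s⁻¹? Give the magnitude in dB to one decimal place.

-78.7 dB

|j81000 + 4160| = √(81000² + 4160²) = 8.111e+04
|L(j81000)| = 9.46 / 8.111e+04 = 0.00011664
20 log₁₀(0.00011664) = -78.66 dB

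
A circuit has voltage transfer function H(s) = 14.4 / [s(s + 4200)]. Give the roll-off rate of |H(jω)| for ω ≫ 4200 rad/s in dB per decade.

With 0 zeros and 2 poles, the high-frequency asymptotic slope is 20 × (0 − 2) = -40 dB/decade.

-40 dB/decade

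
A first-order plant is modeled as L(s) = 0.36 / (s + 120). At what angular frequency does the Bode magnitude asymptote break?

The single real pole at s = −120 gives a corner at ω = 120 rad/s.

120 rad/s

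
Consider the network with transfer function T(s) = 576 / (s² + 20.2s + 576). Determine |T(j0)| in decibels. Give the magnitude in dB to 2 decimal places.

0.00 dB

T(0) = 576 / 576 = 1
20 log₁₀(1) = 0.000 dB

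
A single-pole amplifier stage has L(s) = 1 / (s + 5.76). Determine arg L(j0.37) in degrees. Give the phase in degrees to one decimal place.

-3.7°

∠(j0.37 + 5.76) = arctan(0.37/5.76) = 3.68°
∠L(j0.37) = −3.68° = -3.68°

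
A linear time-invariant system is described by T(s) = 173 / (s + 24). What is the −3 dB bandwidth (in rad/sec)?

For a single-pole low-pass, the −3 dB point is at the pole: ω = 24 rad/sec.

24 rad/sec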